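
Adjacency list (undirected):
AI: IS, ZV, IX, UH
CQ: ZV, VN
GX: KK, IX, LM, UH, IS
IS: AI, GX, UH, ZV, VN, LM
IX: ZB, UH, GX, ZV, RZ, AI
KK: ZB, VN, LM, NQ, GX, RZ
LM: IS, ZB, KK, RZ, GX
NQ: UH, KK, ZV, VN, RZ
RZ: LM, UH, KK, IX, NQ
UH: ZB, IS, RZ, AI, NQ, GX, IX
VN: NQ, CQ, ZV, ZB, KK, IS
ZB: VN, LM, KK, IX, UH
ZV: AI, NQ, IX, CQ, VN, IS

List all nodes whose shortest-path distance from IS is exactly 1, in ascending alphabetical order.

Level 0: IS
Level 1: AI, GX, LM, UH, VN, ZV
Level 2: CQ, IX, KK, NQ, RZ, ZB

AI, GX, LM, UH, VN, ZV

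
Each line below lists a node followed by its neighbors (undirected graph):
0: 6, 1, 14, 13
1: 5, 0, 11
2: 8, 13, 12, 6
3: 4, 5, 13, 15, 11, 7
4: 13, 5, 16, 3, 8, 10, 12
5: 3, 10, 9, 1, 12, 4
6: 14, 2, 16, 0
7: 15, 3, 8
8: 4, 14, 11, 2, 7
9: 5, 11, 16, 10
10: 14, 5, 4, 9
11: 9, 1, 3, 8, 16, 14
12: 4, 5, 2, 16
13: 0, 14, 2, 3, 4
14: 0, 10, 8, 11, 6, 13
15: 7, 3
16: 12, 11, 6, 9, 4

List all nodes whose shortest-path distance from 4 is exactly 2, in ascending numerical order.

Level 0: 4
Level 1: 3, 5, 8, 10, 12, 13, 16
Level 2: 0, 1, 2, 6, 7, 9, 11, 14, 15

0, 1, 2, 6, 7, 9, 11, 14, 15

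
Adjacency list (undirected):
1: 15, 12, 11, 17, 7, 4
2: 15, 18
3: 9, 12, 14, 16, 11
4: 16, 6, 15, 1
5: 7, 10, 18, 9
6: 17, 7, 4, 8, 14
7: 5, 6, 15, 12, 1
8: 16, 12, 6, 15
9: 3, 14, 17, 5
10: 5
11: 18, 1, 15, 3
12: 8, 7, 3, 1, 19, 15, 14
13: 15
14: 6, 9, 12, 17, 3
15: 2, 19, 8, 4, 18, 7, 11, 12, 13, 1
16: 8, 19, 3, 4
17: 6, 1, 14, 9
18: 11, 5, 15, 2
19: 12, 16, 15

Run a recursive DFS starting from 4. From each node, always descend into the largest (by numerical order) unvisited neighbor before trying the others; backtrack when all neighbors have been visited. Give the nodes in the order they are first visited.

Visit 4
4 → 16
16 → 19
19 → 15
15 → 18
18 → 11
11 → 3
3 → 14
14 → 17
17 → 9
9 → 5
5 → 10
5 → 7
7 → 12
12 → 8
8 → 6
12 → 1
18 → 2
15 → 13

4, 16, 19, 15, 18, 11, 3, 14, 17, 9, 5, 10, 7, 12, 8, 6, 1, 2, 13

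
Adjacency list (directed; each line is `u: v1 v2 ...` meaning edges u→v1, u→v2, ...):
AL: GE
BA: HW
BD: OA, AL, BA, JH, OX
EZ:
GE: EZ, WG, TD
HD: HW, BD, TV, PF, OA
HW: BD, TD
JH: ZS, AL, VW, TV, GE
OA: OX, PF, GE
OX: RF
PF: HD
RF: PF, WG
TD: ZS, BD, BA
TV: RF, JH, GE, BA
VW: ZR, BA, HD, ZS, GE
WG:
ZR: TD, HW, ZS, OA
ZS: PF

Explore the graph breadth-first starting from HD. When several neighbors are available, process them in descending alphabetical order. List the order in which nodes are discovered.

HD, TV, PF, OA, HW, BD, RF, JH, GE, BA, OX, TD, AL, WG, ZS, VW, EZ, ZR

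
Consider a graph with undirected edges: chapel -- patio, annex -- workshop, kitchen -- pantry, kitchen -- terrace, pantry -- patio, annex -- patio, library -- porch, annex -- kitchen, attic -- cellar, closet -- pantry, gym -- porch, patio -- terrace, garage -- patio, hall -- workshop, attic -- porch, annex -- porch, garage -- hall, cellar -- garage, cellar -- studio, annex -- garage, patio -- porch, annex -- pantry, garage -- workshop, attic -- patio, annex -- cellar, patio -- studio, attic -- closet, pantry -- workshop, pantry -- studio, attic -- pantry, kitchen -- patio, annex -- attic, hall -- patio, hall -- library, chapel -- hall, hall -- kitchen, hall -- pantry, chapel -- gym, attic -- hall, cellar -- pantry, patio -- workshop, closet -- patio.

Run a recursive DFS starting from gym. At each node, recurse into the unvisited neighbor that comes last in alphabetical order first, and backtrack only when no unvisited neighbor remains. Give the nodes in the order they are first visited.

Visit gym
gym → porch
porch → patio
patio → workshop
workshop → pantry
pantry → studio
studio → cellar
cellar → garage
garage → hall
hall → library
hall → kitchen
kitchen → terrace
kitchen → annex
annex → attic
attic → closet
hall → chapel

gym, porch, patio, workshop, pantry, studio, cellar, garage, hall, library, kitchen, terrace, annex, attic, closet, chapel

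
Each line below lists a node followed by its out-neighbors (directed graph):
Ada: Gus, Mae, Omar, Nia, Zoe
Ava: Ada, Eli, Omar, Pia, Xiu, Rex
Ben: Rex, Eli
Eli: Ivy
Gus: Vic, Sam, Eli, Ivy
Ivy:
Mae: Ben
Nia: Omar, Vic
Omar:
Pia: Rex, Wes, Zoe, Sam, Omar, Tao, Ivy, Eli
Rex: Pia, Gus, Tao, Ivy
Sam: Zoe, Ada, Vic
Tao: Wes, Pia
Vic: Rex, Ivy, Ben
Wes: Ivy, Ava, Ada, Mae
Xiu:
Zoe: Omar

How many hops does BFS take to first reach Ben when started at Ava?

3

Level 0: Ava
Level 1: Ada, Eli, Omar, Pia, Rex, Xiu
Level 2: Gus, Ivy, Mae, Nia, Sam, Tao, Wes, Zoe
Level 3: Ben, Vic
Ben first appears at level 3.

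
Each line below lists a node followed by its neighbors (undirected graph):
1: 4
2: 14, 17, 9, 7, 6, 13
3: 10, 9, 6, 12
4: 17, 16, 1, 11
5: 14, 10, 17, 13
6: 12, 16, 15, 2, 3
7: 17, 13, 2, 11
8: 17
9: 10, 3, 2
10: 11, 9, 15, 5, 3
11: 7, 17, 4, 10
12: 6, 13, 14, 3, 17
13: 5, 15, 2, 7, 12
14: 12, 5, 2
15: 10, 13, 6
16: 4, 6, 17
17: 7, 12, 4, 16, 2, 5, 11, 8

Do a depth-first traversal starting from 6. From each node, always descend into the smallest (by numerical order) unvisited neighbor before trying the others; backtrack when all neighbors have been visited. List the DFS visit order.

Visit 6
6 → 2
2 → 7
7 → 11
11 → 4
4 → 1
4 → 16
16 → 17
17 → 5
5 → 10
10 → 3
3 → 9
3 → 12
12 → 13
13 → 15
12 → 14
17 → 8

6 2 7 11 4 1 16 17 5 10 3 9 12 13 15 14 8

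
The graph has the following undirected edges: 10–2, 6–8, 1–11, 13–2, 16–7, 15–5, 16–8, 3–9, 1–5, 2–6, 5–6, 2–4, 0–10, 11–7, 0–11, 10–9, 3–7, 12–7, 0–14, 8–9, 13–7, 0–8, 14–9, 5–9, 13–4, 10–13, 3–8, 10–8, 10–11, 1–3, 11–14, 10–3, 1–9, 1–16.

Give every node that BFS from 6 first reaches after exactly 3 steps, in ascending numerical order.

Level 0: 6
Level 1: 2, 5, 8
Level 2: 0, 1, 3, 4, 9, 10, 13, 15, 16
Level 3: 7, 11, 14
Level 4: 12

7, 11, 14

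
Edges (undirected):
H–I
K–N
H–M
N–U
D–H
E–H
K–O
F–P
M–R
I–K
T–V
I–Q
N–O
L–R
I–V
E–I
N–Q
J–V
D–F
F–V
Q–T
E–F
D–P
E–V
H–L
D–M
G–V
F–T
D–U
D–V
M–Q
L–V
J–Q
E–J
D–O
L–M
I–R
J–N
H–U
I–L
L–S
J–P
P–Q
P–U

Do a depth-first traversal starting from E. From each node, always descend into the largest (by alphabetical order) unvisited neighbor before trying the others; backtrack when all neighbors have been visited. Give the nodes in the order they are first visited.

E V T Q P U N O K I R M L S H D F J G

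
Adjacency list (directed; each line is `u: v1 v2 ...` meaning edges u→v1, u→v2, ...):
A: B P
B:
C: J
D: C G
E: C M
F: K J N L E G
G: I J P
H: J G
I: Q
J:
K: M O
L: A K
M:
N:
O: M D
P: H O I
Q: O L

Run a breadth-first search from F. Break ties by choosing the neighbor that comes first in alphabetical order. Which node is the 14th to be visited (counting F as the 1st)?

Q

Visit F; enqueue E, G, J, K, L, N → queue [E, G, J, K, L, N]
Visit E; enqueue C, M → queue [G, J, K, L, N, C, M]
Visit G; enqueue I, P → queue [J, K, L, N, C, M, I, P]
Visit J → queue [K, L, N, C, M, I, P]
Visit K; enqueue O → queue [L, N, C, M, I, P, O]
Visit L; enqueue A → queue [N, C, M, I, P, O, A]
Visit N → queue [C, M, I, P, O, A]
Visit C → queue [M, I, P, O, A]
Visit M → queue [I, P, O, A]
Visit I; enqueue Q → queue [P, O, A, Q]
Visit P; enqueue H → queue [O, A, Q, H]
Visit O; enqueue D → queue [A, Q, H, D]
Visit A; enqueue B → queue [Q, H, D, B]
Visit Q → queue [H, D, B]
Visit H → queue [D, B]
Visit D → queue [B]
Visit B → queue []

Visit order: F, E, G, J, K, L, N, C, M, I, P, O, A, Q, H, D, B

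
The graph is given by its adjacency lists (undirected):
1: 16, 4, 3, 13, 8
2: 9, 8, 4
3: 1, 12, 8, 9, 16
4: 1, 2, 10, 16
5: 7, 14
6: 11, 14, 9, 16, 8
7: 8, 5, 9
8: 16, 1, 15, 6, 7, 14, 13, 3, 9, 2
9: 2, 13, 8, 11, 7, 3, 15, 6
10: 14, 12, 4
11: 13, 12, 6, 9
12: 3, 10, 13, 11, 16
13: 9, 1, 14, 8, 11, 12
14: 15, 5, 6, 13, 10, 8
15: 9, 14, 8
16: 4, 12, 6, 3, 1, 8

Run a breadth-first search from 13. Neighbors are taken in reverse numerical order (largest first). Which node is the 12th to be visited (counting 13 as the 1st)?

Visit 13; enqueue 14, 12, 11, 9, 8, 1 → queue [14, 12, 11, 9, 8, 1]
Visit 14; enqueue 15, 10, 6, 5 → queue [12, 11, 9, 8, 1, 15, 10, 6, 5]
Visit 12; enqueue 16, 3 → queue [11, 9, 8, 1, 15, 10, 6, 5, 16, 3]
Visit 11 → queue [9, 8, 1, 15, 10, 6, 5, 16, 3]
Visit 9; enqueue 7, 2 → queue [8, 1, 15, 10, 6, 5, 16, 3, 7, 2]
Visit 8 → queue [1, 15, 10, 6, 5, 16, 3, 7, 2]
Visit 1; enqueue 4 → queue [15, 10, 6, 5, 16, 3, 7, 2, 4]
Visit 15 → queue [10, 6, 5, 16, 3, 7, 2, 4]
Visit 10 → queue [6, 5, 16, 3, 7, 2, 4]
Visit 6 → queue [5, 16, 3, 7, 2, 4]
Visit 5 → queue [16, 3, 7, 2, 4]
Visit 16 → queue [3, 7, 2, 4]
Visit 3 → queue [7, 2, 4]
Visit 7 → queue [2, 4]
Visit 2 → queue [4]
Visit 4 → queue []

Visit order: 13, 14, 12, 11, 9, 8, 1, 15, 10, 6, 5, 16, 3, 7, 2, 4

16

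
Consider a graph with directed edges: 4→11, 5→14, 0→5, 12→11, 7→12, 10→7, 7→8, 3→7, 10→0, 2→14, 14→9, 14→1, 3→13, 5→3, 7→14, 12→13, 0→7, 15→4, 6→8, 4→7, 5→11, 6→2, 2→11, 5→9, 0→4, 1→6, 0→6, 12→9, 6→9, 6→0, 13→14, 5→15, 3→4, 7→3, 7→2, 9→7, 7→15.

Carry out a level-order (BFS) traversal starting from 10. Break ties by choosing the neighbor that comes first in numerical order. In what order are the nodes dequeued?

10, 0, 7, 4, 5, 6, 2, 3, 8, 12, 14, 15, 11, 9, 13, 1

Visit 10; enqueue 0, 7 → queue [0, 7]
Visit 0; enqueue 4, 5, 6 → queue [7, 4, 5, 6]
Visit 7; enqueue 2, 3, 8, 12, 14, 15 → queue [4, 5, 6, 2, 3, 8, 12, 14, 15]
Visit 4; enqueue 11 → queue [5, 6, 2, 3, 8, 12, 14, 15, 11]
Visit 5; enqueue 9 → queue [6, 2, 3, 8, 12, 14, 15, 11, 9]
Visit 6 → queue [2, 3, 8, 12, 14, 15, 11, 9]
Visit 2 → queue [3, 8, 12, 14, 15, 11, 9]
Visit 3; enqueue 13 → queue [8, 12, 14, 15, 11, 9, 13]
Visit 8 → queue [12, 14, 15, 11, 9, 13]
Visit 12 → queue [14, 15, 11, 9, 13]
Visit 14; enqueue 1 → queue [15, 11, 9, 13, 1]
Visit 15 → queue [11, 9, 13, 1]
Visit 11 → queue [9, 13, 1]
Visit 9 → queue [13, 1]
Visit 13 → queue [1]
Visit 1 → queue []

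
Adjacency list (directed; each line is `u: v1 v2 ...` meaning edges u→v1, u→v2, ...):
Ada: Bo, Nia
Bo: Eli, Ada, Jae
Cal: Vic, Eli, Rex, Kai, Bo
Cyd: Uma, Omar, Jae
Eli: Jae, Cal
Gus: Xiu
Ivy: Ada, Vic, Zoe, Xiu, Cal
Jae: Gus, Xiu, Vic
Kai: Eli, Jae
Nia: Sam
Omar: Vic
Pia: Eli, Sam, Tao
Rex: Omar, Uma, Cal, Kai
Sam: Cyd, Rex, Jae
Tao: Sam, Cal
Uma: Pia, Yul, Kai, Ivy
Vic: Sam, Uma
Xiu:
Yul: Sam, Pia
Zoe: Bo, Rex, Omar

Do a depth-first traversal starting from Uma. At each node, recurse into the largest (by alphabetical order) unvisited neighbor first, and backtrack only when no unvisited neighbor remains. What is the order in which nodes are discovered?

Visit Uma
Uma → Yul
Yul → Sam
Sam → Rex
Rex → Omar
Omar → Vic
Rex → Kai
Kai → Jae
Jae → Xiu
Jae → Gus
Kai → Eli
Eli → Cal
Cal → Bo
Bo → Ada
Ada → Nia
Sam → Cyd
Yul → Pia
Pia → Tao
Uma → Ivy
Ivy → Zoe

Uma → Yul → Sam → Rex → Omar → Vic → Kai → Jae → Xiu → Gus → Eli → Cal → Bo → Ada → Nia → Cyd → Pia → Tao → Ivy → Zoe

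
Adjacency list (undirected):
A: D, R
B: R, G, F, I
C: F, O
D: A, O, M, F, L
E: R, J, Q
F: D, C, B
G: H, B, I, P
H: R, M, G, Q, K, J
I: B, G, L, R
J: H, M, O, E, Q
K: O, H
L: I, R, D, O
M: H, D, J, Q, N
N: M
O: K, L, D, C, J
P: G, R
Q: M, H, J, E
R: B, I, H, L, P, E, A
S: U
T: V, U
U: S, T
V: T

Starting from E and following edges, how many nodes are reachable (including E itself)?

BFS from E visits: E, R, J, Q, B, I, H, L, P, A, M, O, G, F, K, D, N, C
Reachable nodes: 18 of 22 total.

18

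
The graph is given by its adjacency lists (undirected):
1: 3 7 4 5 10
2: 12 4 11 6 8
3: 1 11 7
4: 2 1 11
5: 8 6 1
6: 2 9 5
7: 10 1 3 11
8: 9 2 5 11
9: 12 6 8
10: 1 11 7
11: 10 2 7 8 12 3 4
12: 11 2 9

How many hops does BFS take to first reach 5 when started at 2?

2

Level 0: 2
Level 1: 4, 6, 8, 11, 12
Level 2: 1, 3, 5, 7, 9, 10
5 first appears at level 2.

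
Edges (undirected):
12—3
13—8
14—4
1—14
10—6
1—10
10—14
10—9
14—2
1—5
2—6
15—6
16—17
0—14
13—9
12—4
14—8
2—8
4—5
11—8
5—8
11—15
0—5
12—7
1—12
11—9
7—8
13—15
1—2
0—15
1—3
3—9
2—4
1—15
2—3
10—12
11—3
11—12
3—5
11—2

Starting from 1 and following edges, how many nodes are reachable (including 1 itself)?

16

BFS from 1 visits: 1, 15, 14, 12, 10, 5, 3, 2, 13, 11, 6, 0, 8, 4, 7, 9
Reachable nodes: 16 of 18 total.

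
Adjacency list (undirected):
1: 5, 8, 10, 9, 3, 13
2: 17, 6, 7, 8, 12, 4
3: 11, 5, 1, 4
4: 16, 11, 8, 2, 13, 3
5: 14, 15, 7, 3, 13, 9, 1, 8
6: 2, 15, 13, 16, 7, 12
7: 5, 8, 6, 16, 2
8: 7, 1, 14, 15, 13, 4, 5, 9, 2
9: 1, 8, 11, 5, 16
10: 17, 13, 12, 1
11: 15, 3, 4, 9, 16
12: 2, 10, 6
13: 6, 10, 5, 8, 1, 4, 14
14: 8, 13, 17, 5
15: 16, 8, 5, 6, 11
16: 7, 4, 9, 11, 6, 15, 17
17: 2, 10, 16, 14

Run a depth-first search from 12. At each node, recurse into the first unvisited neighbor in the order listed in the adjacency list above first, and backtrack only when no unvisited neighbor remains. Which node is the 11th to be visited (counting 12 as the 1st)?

14

Visit 12
12 → 2
2 → 17
17 → 10
10 → 13
13 → 6
6 → 15
15 → 16
16 → 7
7 → 5
5 → 14
14 → 8
8 → 1
1 → 9
9 → 11
11 → 3
3 → 4

Visit order: 12, 2, 17, 10, 13, 6, 15, 16, 7, 5, 14, 8, 1, 9, 11, 3, 4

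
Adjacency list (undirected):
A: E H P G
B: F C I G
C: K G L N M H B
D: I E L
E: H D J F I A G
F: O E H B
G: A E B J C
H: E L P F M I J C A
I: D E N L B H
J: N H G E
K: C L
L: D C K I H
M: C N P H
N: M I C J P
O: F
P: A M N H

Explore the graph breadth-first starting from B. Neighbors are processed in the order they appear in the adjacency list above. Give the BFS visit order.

B -> F -> C -> I -> G -> O -> E -> H -> K -> L -> N -> M -> D -> A -> J -> P

Visit B; enqueue F, C, I, G → queue [F, C, I, G]
Visit F; enqueue O, E, H → queue [C, I, G, O, E, H]
Visit C; enqueue K, L, N, M → queue [I, G, O, E, H, K, L, N, M]
Visit I; enqueue D → queue [G, O, E, H, K, L, N, M, D]
Visit G; enqueue A, J → queue [O, E, H, K, L, N, M, D, A, J]
Visit O → queue [E, H, K, L, N, M, D, A, J]
Visit E → queue [H, K, L, N, M, D, A, J]
Visit H; enqueue P → queue [K, L, N, M, D, A, J, P]
Visit K → queue [L, N, M, D, A, J, P]
Visit L → queue [N, M, D, A, J, P]
Visit N → queue [M, D, A, J, P]
Visit M → queue [D, A, J, P]
Visit D → queue [A, J, P]
Visit A → queue [J, P]
Visit J → queue [P]
Visit P → queue []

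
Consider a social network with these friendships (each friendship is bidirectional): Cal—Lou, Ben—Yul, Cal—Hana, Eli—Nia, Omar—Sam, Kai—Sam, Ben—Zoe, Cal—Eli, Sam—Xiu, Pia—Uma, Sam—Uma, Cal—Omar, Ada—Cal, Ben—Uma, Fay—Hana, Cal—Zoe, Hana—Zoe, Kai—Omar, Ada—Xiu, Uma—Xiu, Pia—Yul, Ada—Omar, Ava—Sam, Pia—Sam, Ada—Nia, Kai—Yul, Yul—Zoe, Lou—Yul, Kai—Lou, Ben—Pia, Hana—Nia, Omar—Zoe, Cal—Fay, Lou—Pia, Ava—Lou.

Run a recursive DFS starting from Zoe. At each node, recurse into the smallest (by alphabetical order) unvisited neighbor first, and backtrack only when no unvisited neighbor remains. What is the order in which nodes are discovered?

Visit Zoe
Zoe → Ben
Ben → Pia
Pia → Lou
Lou → Ava
Ava → Sam
Sam → Kai
Kai → Omar
Omar → Ada
Ada → Cal
Cal → Eli
Eli → Nia
Nia → Hana
Hana → Fay
Ada → Xiu
Xiu → Uma
Kai → Yul

Zoe Ben Pia Lou Ava Sam Kai Omar Ada Cal Eli Nia Hana Fay Xiu Uma Yul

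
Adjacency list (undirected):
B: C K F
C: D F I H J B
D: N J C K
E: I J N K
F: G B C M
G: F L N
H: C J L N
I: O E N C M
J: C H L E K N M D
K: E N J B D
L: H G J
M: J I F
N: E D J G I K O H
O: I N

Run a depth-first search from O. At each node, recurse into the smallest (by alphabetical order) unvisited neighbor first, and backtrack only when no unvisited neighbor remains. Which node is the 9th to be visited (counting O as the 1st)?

J

Visit O
O → I
I → C
C → B
B → F
F → G
G → L
L → H
H → J
J → D
D → K
K → E
E → N
J → M

Visit order: O, I, C, B, F, G, L, H, J, D, K, E, N, M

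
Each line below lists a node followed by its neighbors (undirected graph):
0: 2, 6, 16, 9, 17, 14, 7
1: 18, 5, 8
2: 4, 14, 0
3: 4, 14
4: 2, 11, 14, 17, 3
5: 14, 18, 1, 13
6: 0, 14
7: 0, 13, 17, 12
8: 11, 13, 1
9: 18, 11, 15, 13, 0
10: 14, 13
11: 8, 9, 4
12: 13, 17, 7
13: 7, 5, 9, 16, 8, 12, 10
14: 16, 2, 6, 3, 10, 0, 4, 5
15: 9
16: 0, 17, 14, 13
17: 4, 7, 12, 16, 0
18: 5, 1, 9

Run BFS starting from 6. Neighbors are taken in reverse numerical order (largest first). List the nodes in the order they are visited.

Visit 6; enqueue 14, 0 → queue [14, 0]
Visit 14; enqueue 16, 10, 5, 4, 3, 2 → queue [0, 16, 10, 5, 4, 3, 2]
Visit 0; enqueue 17, 9, 7 → queue [16, 10, 5, 4, 3, 2, 17, 9, 7]
Visit 16; enqueue 13 → queue [10, 5, 4, 3, 2, 17, 9, 7, 13]
Visit 10 → queue [5, 4, 3, 2, 17, 9, 7, 13]
Visit 5; enqueue 18, 1 → queue [4, 3, 2, 17, 9, 7, 13, 18, 1]
Visit 4; enqueue 11 → queue [3, 2, 17, 9, 7, 13, 18, 1, 11]
Visit 3 → queue [2, 17, 9, 7, 13, 18, 1, 11]
Visit 2 → queue [17, 9, 7, 13, 18, 1, 11]
Visit 17; enqueue 12 → queue [9, 7, 13, 18, 1, 11, 12]
Visit 9; enqueue 15 → queue [7, 13, 18, 1, 11, 12, 15]
Visit 7 → queue [13, 18, 1, 11, 12, 15]
Visit 13; enqueue 8 → queue [18, 1, 11, 12, 15, 8]
Visit 18 → queue [1, 11, 12, 15, 8]
Visit 1 → queue [11, 12, 15, 8]
Visit 11 → queue [12, 15, 8]
Visit 12 → queue [15, 8]
Visit 15 → queue [8]
Visit 8 → queue []

6 14 0 16 10 5 4 3 2 17 9 7 13 18 1 11 12 15 8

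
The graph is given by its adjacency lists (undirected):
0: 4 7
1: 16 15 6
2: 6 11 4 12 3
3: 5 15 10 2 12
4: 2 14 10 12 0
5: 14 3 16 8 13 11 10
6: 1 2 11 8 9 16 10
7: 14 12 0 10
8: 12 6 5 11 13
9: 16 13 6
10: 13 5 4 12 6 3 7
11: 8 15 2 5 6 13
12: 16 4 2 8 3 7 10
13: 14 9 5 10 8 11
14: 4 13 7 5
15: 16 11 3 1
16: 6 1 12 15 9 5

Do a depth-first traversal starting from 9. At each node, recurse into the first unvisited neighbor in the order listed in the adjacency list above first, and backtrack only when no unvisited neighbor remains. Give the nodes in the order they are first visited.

9, 16, 6, 1, 15, 11, 8, 12, 4, 2, 3, 5, 14, 13, 10, 7, 0

Visit 9
9 → 16
16 → 6
6 → 1
1 → 15
15 → 11
11 → 8
8 → 12
12 → 4
4 → 2
2 → 3
3 → 5
5 → 14
14 → 13
13 → 10
10 → 7
7 → 0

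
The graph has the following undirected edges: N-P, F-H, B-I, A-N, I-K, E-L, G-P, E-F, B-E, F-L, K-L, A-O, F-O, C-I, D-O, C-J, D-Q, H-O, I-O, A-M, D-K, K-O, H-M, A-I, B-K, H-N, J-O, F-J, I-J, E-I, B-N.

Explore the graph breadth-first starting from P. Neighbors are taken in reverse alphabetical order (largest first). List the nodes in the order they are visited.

P, N, G, H, B, A, O, M, F, K, I, E, J, D, L, C, Q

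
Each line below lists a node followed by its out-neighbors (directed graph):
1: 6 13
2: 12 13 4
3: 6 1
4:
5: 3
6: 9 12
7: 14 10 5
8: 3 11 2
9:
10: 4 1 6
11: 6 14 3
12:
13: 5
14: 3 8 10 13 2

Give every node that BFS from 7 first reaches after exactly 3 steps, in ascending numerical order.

9, 11, 12

Level 0: 7
Level 1: 5, 10, 14
Level 2: 1, 2, 3, 4, 6, 8, 13
Level 3: 9, 11, 12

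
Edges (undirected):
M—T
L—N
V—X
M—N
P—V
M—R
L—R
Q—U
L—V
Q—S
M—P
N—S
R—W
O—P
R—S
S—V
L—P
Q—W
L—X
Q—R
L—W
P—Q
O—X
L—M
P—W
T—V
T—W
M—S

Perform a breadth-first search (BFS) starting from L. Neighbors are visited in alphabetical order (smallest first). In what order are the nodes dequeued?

L → M → N → P → R → V → W → X → S → T → O → Q → U

Visit L; enqueue M, N, P, R, V, W, X → queue [M, N, P, R, V, W, X]
Visit M; enqueue S, T → queue [N, P, R, V, W, X, S, T]
Visit N → queue [P, R, V, W, X, S, T]
Visit P; enqueue O, Q → queue [R, V, W, X, S, T, O, Q]
Visit R → queue [V, W, X, S, T, O, Q]
Visit V → queue [W, X, S, T, O, Q]
Visit W → queue [X, S, T, O, Q]
Visit X → queue [S, T, O, Q]
Visit S → queue [T, O, Q]
Visit T → queue [O, Q]
Visit O → queue [Q]
Visit Q; enqueue U → queue [U]
Visit U → queue []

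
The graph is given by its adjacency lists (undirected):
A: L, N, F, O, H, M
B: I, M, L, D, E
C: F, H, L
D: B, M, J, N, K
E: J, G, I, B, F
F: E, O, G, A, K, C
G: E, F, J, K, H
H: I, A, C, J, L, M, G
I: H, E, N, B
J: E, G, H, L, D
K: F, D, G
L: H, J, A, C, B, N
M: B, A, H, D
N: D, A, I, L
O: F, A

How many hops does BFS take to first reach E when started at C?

Level 0: C
Level 1: F, H, L
Level 2: A, B, E, G, I, J, K, M, N, O
Level 3: D
E first appears at level 2.

2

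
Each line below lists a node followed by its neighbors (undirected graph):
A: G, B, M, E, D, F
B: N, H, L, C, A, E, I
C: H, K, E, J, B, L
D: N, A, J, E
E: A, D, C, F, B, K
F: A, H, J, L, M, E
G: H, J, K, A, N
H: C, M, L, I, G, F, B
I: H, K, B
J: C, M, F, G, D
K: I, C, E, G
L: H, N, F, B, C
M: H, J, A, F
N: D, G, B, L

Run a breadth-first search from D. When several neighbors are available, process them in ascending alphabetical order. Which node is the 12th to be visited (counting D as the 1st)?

L

Visit D; enqueue A, E, J, N → queue [A, E, J, N]
Visit A; enqueue B, F, G, M → queue [E, J, N, B, F, G, M]
Visit E; enqueue C, K → queue [J, N, B, F, G, M, C, K]
Visit J → queue [N, B, F, G, M, C, K]
Visit N; enqueue L → queue [B, F, G, M, C, K, L]
Visit B; enqueue H, I → queue [F, G, M, C, K, L, H, I]
Visit F → queue [G, M, C, K, L, H, I]
Visit G → queue [M, C, K, L, H, I]
Visit M → queue [C, K, L, H, I]
Visit C → queue [K, L, H, I]
Visit K → queue [L, H, I]
Visit L → queue [H, I]
Visit H → queue [I]
Visit I → queue []

Visit order: D, A, E, J, N, B, F, G, M, C, K, L, H, I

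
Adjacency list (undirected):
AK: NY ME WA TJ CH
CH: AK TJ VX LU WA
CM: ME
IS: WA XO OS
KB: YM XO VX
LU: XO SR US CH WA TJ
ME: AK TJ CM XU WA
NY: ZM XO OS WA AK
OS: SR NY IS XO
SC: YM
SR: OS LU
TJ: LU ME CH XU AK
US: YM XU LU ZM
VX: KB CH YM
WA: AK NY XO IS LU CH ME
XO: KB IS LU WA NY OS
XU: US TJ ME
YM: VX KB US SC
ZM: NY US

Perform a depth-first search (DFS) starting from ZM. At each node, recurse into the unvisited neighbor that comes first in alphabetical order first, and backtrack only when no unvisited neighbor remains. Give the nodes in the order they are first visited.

ZM → NY → AK → CH → LU → SR → OS → IS → WA → ME → CM → TJ → XU → US → YM → KB → VX → XO → SC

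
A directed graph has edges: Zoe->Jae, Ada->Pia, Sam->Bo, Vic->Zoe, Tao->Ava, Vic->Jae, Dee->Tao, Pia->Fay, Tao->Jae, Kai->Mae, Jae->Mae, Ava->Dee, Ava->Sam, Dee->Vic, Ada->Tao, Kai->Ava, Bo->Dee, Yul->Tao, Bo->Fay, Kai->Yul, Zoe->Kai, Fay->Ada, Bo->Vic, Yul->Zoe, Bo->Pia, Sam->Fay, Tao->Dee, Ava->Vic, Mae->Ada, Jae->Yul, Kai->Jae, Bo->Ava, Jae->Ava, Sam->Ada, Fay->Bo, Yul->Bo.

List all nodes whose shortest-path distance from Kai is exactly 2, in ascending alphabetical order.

Level 0: Kai
Level 1: Ava, Jae, Mae, Yul
Level 2: Ada, Bo, Dee, Sam, Tao, Vic, Zoe
Level 3: Fay, Pia

Ada, Bo, Dee, Sam, Tao, Vic, Zoe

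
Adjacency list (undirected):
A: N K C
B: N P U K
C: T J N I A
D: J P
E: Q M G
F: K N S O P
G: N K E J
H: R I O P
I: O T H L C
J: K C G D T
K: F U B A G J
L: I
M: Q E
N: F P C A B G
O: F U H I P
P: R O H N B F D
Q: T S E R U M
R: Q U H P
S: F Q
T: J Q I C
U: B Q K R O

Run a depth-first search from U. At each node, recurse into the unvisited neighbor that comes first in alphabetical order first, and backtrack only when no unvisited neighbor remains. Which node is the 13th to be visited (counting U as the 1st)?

Visit U
U → B
B → K
K → A
A → C
C → I
I → H
H → O
O → F
F → N
N → G
G → E
E → M
M → Q
Q → R
R → P
P → D
D → J
J → T
Q → S
I → L

Visit order: U, B, K, A, C, I, H, O, F, N, G, E, M, Q, R, P, D, J, T, S, L

M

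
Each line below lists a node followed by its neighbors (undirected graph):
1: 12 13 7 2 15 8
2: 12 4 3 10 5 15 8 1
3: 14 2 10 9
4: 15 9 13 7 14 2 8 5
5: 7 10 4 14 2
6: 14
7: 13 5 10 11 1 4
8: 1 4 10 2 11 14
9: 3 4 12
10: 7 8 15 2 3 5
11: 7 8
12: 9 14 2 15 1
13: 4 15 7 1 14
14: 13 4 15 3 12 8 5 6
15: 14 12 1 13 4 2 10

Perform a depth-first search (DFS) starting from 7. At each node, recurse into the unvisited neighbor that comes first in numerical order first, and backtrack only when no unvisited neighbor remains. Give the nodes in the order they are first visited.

Visit 7
7 → 1
1 → 2
2 → 3
3 → 9
9 → 4
4 → 5
5 → 10
10 → 8
8 → 11
8 → 14
14 → 6
14 → 12
12 → 15
15 → 13

7, 1, 2, 3, 9, 4, 5, 10, 8, 11, 14, 6, 12, 15, 13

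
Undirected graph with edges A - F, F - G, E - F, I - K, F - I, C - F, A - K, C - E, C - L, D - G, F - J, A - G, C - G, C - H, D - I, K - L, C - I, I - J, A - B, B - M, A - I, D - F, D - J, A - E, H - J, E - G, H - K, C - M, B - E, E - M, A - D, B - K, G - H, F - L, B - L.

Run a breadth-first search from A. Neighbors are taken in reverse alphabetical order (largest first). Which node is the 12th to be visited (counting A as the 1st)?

C

Visit A; enqueue K, I, G, F, E, D, B → queue [K, I, G, F, E, D, B]
Visit K; enqueue L, H → queue [I, G, F, E, D, B, L, H]
Visit I; enqueue J, C → queue [G, F, E, D, B, L, H, J, C]
Visit G → queue [F, E, D, B, L, H, J, C]
Visit F → queue [E, D, B, L, H, J, C]
Visit E; enqueue M → queue [D, B, L, H, J, C, M]
Visit D → queue [B, L, H, J, C, M]
Visit B → queue [L, H, J, C, M]
Visit L → queue [H, J, C, M]
Visit H → queue [J, C, M]
Visit J → queue [C, M]
Visit C → queue [M]
Visit M → queue []

Visit order: A, K, I, G, F, E, D, B, L, H, J, C, M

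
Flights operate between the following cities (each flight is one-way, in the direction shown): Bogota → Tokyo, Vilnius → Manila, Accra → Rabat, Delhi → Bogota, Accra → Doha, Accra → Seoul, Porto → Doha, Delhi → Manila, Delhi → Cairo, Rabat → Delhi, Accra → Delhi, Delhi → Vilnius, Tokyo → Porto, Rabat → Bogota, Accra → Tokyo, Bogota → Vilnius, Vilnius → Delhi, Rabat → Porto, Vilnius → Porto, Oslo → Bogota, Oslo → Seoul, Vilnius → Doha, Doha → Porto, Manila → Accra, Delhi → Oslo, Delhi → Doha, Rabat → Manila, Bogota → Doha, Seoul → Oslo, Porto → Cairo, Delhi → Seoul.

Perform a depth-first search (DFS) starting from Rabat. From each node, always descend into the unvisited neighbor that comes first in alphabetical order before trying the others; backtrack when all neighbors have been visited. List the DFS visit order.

Visit Rabat
Rabat → Bogota
Bogota → Doha
Doha → Porto
Porto → Cairo
Bogota → Tokyo
Bogota → Vilnius
Vilnius → Delhi
Delhi → Manila
Manila → Accra
Accra → Seoul
Seoul → Oslo

Rabat → Bogota → Doha → Porto → Cairo → Tokyo → Vilnius → Delhi → Manila → Accra → Seoul → Oslo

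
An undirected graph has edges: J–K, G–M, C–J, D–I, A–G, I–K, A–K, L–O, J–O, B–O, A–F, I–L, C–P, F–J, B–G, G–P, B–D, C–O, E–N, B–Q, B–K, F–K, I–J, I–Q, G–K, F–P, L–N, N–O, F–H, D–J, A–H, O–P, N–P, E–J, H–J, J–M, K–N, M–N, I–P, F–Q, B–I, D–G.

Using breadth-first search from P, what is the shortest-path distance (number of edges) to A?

Level 0: P
Level 1: C, F, G, I, N, O
Level 2: A, B, D, E, H, J, K, L, M, Q
A first appears at level 2.

2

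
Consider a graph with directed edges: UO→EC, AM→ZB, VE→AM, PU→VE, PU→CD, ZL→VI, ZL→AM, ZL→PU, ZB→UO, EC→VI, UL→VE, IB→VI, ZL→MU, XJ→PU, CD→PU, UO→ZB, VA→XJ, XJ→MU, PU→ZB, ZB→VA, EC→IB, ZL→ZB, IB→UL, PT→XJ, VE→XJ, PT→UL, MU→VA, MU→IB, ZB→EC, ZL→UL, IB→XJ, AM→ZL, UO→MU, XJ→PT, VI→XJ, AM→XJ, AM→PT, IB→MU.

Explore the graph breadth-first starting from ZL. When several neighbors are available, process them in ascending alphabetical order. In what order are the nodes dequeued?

ZL -> AM -> MU -> PU -> UL -> VI -> ZB -> PT -> XJ -> IB -> VA -> CD -> VE -> EC -> UO

Visit ZL; enqueue AM, MU, PU, UL, VI, ZB → queue [AM, MU, PU, UL, VI, ZB]
Visit AM; enqueue PT, XJ → queue [MU, PU, UL, VI, ZB, PT, XJ]
Visit MU; enqueue IB, VA → queue [PU, UL, VI, ZB, PT, XJ, IB, VA]
Visit PU; enqueue CD, VE → queue [UL, VI, ZB, PT, XJ, IB, VA, CD, VE]
Visit UL → queue [VI, ZB, PT, XJ, IB, VA, CD, VE]
Visit VI → queue [ZB, PT, XJ, IB, VA, CD, VE]
Visit ZB; enqueue EC, UO → queue [PT, XJ, IB, VA, CD, VE, EC, UO]
Visit PT → queue [XJ, IB, VA, CD, VE, EC, UO]
Visit XJ → queue [IB, VA, CD, VE, EC, UO]
Visit IB → queue [VA, CD, VE, EC, UO]
Visit VA → queue [CD, VE, EC, UO]
Visit CD → queue [VE, EC, UO]
Visit VE → queue [EC, UO]
Visit EC → queue [UO]
Visit UO → queue []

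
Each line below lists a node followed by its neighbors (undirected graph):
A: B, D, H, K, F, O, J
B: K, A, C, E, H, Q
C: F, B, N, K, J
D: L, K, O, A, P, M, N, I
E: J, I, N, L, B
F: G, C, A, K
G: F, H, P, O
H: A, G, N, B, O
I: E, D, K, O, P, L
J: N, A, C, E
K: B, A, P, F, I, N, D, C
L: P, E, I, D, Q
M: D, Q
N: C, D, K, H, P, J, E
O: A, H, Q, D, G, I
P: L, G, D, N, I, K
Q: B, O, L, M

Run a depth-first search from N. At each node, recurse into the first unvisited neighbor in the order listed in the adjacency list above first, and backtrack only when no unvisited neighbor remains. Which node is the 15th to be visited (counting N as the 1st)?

Visit N
N → C
C → F
F → G
G → H
H → A
A → B
B → K
K → P
P → L
L → E
E → J
E → I
I → D
D → O
O → Q
Q → M

Visit order: N, C, F, G, H, A, B, K, P, L, E, J, I, D, O, Q, M

O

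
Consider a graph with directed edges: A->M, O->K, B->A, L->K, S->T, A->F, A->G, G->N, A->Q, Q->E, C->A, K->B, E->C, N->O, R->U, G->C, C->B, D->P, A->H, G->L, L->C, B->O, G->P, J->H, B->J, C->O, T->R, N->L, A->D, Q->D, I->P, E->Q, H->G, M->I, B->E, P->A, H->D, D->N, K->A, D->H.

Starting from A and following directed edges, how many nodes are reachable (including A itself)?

17

BFS from A visits: A, D, F, G, H, M, Q, N, P, C, L, I, E, O, B, K, J
Reachable nodes: 17 of 21 total.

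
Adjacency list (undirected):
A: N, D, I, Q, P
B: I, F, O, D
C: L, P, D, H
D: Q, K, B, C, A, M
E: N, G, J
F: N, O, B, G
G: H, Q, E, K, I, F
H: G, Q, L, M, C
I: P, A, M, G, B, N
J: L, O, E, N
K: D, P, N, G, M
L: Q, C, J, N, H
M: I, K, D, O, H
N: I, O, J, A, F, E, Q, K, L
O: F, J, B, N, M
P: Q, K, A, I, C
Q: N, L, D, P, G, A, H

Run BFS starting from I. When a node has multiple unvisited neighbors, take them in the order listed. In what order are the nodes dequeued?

Visit I; enqueue P, A, M, G, B, N → queue [P, A, M, G, B, N]
Visit P; enqueue Q, K, C → queue [A, M, G, B, N, Q, K, C]
Visit A; enqueue D → queue [M, G, B, N, Q, K, C, D]
Visit M; enqueue O, H → queue [G, B, N, Q, K, C, D, O, H]
Visit G; enqueue E, F → queue [B, N, Q, K, C, D, O, H, E, F]
Visit B → queue [N, Q, K, C, D, O, H, E, F]
Visit N; enqueue J, L → queue [Q, K, C, D, O, H, E, F, J, L]
Visit Q → queue [K, C, D, O, H, E, F, J, L]
Visit K → queue [C, D, O, H, E, F, J, L]
Visit C → queue [D, O, H, E, F, J, L]
Visit D → queue [O, H, E, F, J, L]
Visit O → queue [H, E, F, J, L]
Visit H → queue [E, F, J, L]
Visit E → queue [F, J, L]
Visit F → queue [J, L]
Visit J → queue [L]
Visit L → queue []

I, P, A, M, G, B, N, Q, K, C, D, O, H, E, F, J, L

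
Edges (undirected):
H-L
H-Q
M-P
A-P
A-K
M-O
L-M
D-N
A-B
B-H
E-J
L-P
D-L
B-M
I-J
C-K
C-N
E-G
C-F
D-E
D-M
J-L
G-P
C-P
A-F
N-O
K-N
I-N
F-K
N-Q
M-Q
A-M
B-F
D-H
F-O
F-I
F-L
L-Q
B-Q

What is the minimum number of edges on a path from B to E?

Level 0: B
Level 1: A, F, H, M, Q
Level 2: C, D, I, K, L, N, O, P
Level 3: E, G, J
E first appears at level 3.

3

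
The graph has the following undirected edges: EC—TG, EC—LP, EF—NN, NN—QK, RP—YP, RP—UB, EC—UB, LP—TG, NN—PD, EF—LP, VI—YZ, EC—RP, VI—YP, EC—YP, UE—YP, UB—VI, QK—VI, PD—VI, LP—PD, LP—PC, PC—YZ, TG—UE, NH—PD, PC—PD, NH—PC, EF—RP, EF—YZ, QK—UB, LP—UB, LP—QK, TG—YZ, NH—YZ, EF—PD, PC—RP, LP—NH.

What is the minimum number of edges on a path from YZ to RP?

Level 0: YZ
Level 1: EF, NH, PC, TG, VI
Level 2: EC, LP, NN, PD, QK, RP, UB, UE, YP
RP first appears at level 2.

2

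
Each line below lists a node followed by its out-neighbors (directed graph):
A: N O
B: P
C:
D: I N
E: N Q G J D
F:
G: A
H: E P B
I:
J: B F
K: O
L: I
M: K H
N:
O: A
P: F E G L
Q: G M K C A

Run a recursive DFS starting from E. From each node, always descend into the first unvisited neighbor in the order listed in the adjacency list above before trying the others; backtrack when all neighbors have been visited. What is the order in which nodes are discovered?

Visit E
E → N
E → Q
Q → G
G → A
A → O
Q → M
M → K
M → H
H → P
P → F
P → L
L → I
H → B
Q → C
E → J
E → D

E → N → Q → G → A → O → M → K → H → P → F → L → I → B → C → J → D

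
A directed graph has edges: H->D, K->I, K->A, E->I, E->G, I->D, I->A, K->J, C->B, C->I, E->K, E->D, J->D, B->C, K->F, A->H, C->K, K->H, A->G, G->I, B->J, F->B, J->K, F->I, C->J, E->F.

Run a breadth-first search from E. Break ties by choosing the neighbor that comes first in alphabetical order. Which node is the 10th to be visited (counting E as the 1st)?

Visit E; enqueue D, F, G, I, K → queue [D, F, G, I, K]
Visit D → queue [F, G, I, K]
Visit F; enqueue B → queue [G, I, K, B]
Visit G → queue [I, K, B]
Visit I; enqueue A → queue [K, B, A]
Visit K; enqueue H, J → queue [B, A, H, J]
Visit B; enqueue C → queue [A, H, J, C]
Visit A → queue [H, J, C]
Visit H → queue [J, C]
Visit J → queue [C]
Visit C → queue []

Visit order: E, D, F, G, I, K, B, A, H, J, C

J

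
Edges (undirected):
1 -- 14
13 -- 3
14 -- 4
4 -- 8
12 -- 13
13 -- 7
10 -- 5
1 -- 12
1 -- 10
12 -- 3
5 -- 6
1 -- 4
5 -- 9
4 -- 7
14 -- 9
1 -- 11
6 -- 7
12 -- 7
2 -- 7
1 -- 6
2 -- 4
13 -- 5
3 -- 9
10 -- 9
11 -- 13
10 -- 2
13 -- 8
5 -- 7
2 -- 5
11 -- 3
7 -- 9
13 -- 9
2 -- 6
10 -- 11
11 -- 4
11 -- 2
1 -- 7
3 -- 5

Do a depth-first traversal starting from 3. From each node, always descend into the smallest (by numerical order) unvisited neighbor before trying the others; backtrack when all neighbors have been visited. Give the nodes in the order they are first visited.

3 → 5 → 2 → 4 → 1 → 6 → 7 → 9 → 10 → 11 → 13 → 8 → 12 → 14

Visit 3
3 → 5
5 → 2
2 → 4
4 → 1
1 → 6
6 → 7
7 → 9
9 → 10
10 → 11
11 → 13
13 → 8
13 → 12
9 → 14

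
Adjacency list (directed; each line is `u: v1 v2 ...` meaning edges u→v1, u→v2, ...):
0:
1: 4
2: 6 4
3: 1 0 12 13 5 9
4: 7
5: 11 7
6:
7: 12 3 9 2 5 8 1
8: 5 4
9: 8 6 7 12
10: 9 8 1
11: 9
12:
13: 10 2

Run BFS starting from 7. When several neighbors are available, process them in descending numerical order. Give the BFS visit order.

7 -> 12 -> 9 -> 8 -> 5 -> 3 -> 2 -> 1 -> 6 -> 4 -> 11 -> 13 -> 0 -> 10

Visit 7; enqueue 12, 9, 8, 5, 3, 2, 1 → queue [12, 9, 8, 5, 3, 2, 1]
Visit 12 → queue [9, 8, 5, 3, 2, 1]
Visit 9; enqueue 6 → queue [8, 5, 3, 2, 1, 6]
Visit 8; enqueue 4 → queue [5, 3, 2, 1, 6, 4]
Visit 5; enqueue 11 → queue [3, 2, 1, 6, 4, 11]
Visit 3; enqueue 13, 0 → queue [2, 1, 6, 4, 11, 13, 0]
Visit 2 → queue [1, 6, 4, 11, 13, 0]
Visit 1 → queue [6, 4, 11, 13, 0]
Visit 6 → queue [4, 11, 13, 0]
Visit 4 → queue [11, 13, 0]
Visit 11 → queue [13, 0]
Visit 13; enqueue 10 → queue [0, 10]
Visit 0 → queue [10]
Visit 10 → queue []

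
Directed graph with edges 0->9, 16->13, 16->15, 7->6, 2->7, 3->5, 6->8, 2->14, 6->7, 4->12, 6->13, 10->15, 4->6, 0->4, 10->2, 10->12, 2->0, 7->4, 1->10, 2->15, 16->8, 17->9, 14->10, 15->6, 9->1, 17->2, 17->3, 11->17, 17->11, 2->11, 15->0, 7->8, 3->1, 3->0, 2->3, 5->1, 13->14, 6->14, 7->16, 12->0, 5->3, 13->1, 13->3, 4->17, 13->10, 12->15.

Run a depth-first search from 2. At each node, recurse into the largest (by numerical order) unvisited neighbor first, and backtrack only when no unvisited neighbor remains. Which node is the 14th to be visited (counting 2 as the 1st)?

5

Visit 2
2 → 15
15 → 6
6 → 14
14 → 10
10 → 12
12 → 0
0 → 9
9 → 1
0 → 4
4 → 17
17 → 11
17 → 3
3 → 5
6 → 13
6 → 8
6 → 7
7 → 16

Visit order: 2, 15, 6, 14, 10, 12, 0, 9, 1, 4, 17, 11, 3, 5, 13, 8, 7, 16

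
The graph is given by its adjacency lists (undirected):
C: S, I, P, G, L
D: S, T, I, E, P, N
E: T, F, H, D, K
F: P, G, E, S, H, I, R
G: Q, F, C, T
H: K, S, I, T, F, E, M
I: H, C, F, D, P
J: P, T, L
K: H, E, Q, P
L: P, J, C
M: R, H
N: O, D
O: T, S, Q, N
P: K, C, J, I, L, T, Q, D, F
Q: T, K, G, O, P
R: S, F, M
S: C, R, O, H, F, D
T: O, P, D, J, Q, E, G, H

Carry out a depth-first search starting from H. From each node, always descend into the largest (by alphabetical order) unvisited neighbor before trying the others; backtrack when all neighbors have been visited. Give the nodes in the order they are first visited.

Visit H
H → T
T → Q
Q → P
P → L
L → J
L → C
C → S
S → R
R → M
R → F
F → I
I → D
D → N
N → O
D → E
E → K
F → G

H, T, Q, P, L, J, C, S, R, M, F, I, D, N, O, E, K, G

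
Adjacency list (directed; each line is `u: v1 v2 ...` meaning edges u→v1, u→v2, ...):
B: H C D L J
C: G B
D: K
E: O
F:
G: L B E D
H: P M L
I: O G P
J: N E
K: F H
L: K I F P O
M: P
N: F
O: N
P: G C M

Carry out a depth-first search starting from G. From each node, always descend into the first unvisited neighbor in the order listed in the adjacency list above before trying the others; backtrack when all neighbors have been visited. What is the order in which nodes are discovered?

Visit G
G → L
L → K
K → F
K → H
H → P
P → C
C → B
B → D
B → J
J → N
J → E
E → O
P → M
L → I

G, L, K, F, H, P, C, B, D, J, N, E, O, M, I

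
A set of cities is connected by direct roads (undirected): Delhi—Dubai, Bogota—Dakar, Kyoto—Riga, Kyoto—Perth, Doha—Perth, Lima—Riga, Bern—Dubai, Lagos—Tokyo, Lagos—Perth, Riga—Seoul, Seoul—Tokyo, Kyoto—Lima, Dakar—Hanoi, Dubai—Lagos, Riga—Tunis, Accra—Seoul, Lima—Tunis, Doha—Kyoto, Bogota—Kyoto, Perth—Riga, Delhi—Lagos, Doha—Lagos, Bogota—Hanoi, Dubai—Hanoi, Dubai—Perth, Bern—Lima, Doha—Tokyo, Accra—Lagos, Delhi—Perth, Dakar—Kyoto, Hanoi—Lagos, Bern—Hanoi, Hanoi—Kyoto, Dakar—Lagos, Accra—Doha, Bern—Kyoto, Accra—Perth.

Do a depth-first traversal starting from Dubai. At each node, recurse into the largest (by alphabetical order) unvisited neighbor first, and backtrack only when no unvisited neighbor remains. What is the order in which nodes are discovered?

Dubai → Perth → Riga → Tunis → Lima → Kyoto → Hanoi → Lagos → Tokyo → Seoul → Accra → Doha → Delhi → Dakar → Bogota → Bern

Visit Dubai
Dubai → Perth
Perth → Riga
Riga → Tunis
Tunis → Lima
Lima → Kyoto
Kyoto → Hanoi
Hanoi → Lagos
Lagos → Tokyo
Tokyo → Seoul
Seoul → Accra
Accra → Doha
Lagos → Delhi
Lagos → Dakar
Dakar → Bogota
Hanoi → Bern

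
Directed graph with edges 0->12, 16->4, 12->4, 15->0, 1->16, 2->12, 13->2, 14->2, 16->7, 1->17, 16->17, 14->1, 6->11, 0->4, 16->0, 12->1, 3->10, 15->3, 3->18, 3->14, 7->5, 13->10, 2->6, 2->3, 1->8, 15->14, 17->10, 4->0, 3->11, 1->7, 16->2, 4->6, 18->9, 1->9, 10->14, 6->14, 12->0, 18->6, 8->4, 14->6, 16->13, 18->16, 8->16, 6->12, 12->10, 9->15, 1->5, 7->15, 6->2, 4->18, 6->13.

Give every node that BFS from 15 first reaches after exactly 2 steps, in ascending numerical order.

1, 2, 4, 6, 10, 11, 12, 18

Level 0: 15
Level 1: 0, 3, 14
Level 2: 1, 2, 4, 6, 10, 11, 12, 18
Level 3: 5, 7, 8, 9, 13, 16, 17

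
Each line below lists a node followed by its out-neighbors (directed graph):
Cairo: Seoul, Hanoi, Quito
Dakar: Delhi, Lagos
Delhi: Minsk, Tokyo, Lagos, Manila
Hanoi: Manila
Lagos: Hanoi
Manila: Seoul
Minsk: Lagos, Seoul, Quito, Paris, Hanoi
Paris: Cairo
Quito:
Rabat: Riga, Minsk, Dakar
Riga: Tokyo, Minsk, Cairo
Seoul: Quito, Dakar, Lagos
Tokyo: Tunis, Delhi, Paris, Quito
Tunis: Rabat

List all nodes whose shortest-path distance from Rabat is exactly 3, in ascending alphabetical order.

Manila, Tunis

Level 0: Rabat
Level 1: Dakar, Minsk, Riga
Level 2: Cairo, Delhi, Hanoi, Lagos, Paris, Quito, Seoul, Tokyo
Level 3: Manila, Tunis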